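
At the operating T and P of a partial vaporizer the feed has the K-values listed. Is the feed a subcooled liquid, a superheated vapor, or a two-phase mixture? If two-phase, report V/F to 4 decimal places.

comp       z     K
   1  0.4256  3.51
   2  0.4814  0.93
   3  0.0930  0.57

ΣzᵢKᵢ = 1.9946; Σzᵢ/Kᵢ = 0.8020.
Since Σzᵢ/Kᵢ < 1 the mixture is above its dew point — single vapor phase.

superheated vapor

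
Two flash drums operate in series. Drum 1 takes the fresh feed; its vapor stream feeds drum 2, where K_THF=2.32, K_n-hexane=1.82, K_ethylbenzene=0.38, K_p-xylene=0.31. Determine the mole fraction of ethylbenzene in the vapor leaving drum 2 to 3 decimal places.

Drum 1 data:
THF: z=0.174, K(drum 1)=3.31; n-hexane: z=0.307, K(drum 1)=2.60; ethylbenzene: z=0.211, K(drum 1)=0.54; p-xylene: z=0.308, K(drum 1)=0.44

Drum 1:
Newton–Raphson from ψ₁ = 0.4:
  ψ₁ = 0.400: g = 0.1672, g' = -0.770 → ψ₁ = 0.617
  ψ₁ = 0.617: g = 0.0138, g' = -0.669 → ψ₁ = 0.638
Converged at ψ₁ = 0.638.
Drum-1 compositions:
  THF: x = 0.070, y = 0.233
  n-hexane: x = 0.152, y = 0.395
  ethylbenzene: x = 0.299, y = 0.161
  p-xylene: x = 0.479, y = 0.211
Drum-2 feed = drum-1 vapor: z₂ = (0.2329, 0.3951, 0.1612, 0.2108).
Drum 2:
Newton–Raphson from ψ₂ = 0.5:
  ψ₂ = 0.500: g = 0.0480, g' = -0.645 → ψ₂ = 0.574
  ψ₂ = 0.574: g = -0.0012, g' = -0.679 → ψ₂ = 0.573
Converged at ψ₂ = 0.573.
  THF: x = 0.133, y = 0.308
  n-hexane: x = 0.269, y = 0.489
  ethylbenzene: x = 0.250, y = 0.095
  p-xylene: x = 0.349, y = 0.108

y_ethylbenzene (drum 2) = 0.095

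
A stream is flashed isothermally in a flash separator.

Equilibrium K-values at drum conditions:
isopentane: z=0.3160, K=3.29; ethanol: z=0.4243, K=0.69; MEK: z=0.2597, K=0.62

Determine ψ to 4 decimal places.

ψ = 0.6375

Rachford–Rice: g(ψ) = Σ zᵢ(Kᵢ−1)/(1+ψ(Kᵢ−1)) = 0.
g(0) = ΣzᵢKᵢ − 1 = 0.4934 and g(1) = 1 − Σzᵢ/Kᵢ = -0.1298, so a root lies in (0, 1).
Newton–Raphson from ψ = 0.5:
  ψ = 0.5000: g = 0.05987, g' = -0.4744 → ψ = 0.6262
  ψ = 0.6262: g = 0.00459, g' = -0.4071 → ψ = 0.6375
Converged at ψ = 0.6375.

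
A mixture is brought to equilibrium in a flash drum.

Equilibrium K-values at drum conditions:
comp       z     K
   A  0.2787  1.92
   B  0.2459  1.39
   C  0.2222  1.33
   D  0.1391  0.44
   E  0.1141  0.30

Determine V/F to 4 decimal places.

V/F = 0.7132

Rachford–Rice: g(V/F) = Σ zᵢ(Kᵢ−1)/(1+V/F(Kᵢ−1)) = 0.
Feasibility: ΣzᵢKᵢ = 1.2679, Σzᵢ/Kᵢ = 1.1856 — both > 1, two phases present.
Newton iteration, V/F⁰ = 0.5:
  V/F = 0.5000: g = 0.08775, g' = -0.3712 → V/F = 0.7364
  V/F = 0.7364: g = -0.01107, g' = -0.4866 → V/F = 0.7137
  V/F = 0.7137: g = -0.00020, g' = -0.4690 → V/F = 0.7132
Converged at V/F = 0.7132.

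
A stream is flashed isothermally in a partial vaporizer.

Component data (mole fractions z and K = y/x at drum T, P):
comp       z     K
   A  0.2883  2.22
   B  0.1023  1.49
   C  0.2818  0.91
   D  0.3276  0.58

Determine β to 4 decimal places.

Let β = V/F and solve Σ zᵢ(Kᵢ−1)/(1+β(Kᵢ−1)) = 0.
Feasibility: ΣzᵢKᵢ = 1.2389, Σzᵢ/Kᵢ = 1.0730 — both > 1, two phases present.
Newton iteration, β⁰ = 0.5:
  β = 0.5000: g = 0.05800, g' = -0.2765 → β = 0.7098
  β = 0.7098: g = 0.00257, g' = -0.2567 → β = 0.7198
Converged at β = 0.7198.

β = 0.7198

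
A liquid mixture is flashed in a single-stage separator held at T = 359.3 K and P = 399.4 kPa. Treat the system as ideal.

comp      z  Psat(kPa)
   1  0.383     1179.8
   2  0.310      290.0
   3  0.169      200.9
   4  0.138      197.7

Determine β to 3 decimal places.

Raoult's law: Kᵢ = Pᵢˢᵃᵗ/P = Pᵢˢᵃᵗ/399.4.
  K_1 = 1179.8/399.4 = 2.95393, K_2 = 290.0/399.4 = 0.72609, K_3 = 200.9/399.4 = 0.50300, K_4 = 197.7/399.4 = 0.49499
Let β = V/F and solve Σ zᵢ(Kᵢ−1)/(1+β(Kᵢ−1)) = 0.
g(0) = ΣzᵢKᵢ − 1 = 0.510 and g(1) = 1 − Σzᵢ/Kᵢ = -0.171, so a root lies in (0, 1).
Newton–Raphson from β = 0.5:
  β = 0.500: g = 0.0752, g' = -0.542 → β = 0.639
  β = 0.639: g = 0.0041, g' = -0.490 → β = 0.647
Converged at β = 0.647.

β = 0.647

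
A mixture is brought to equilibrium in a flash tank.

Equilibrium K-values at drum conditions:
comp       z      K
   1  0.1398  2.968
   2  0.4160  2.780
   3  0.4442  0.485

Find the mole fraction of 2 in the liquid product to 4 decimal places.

Iterate (Newton) starting at V/F = 0.5:
  V/F = 0.5000: g = 0.22236, g' = -0.7202 → V/F = 0.8087
  V/F = 0.8087: g = 0.01764, g' = -0.6481 → V/F = 0.8360
  V/F = 0.8360: g = -0.00007, g' = -0.6536 → V/F = 0.8358
Converged at V/F = 0.8358.
Compositions from xᵢ = zᵢ/(1+V/F(Kᵢ−1)), yᵢ = Kᵢxᵢ:
  1: x = 0.0529, y = 0.1569
  2: x = 0.1672, y = 0.4649
  3: x = 0.7799, y = 0.3783

x_2 = 0.1672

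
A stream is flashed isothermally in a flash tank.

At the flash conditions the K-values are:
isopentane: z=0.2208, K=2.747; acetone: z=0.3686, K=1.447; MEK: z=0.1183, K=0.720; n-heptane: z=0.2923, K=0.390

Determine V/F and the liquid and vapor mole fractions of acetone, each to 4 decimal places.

Rachford–Rice: g(V/F) = Σ zᵢ(Kᵢ−1)/(1+V/F(Kᵢ−1)) = 0.
Feasibility: ΣzᵢKᵢ = 1.3391, Σzᵢ/Kᵢ = 1.2489 — both > 1, two phases present.
Newton iteration, V/F⁰ = 0.66:
  V/F = 0.6600: g = -0.03271, g' = -0.5080 → V/F = 0.5956
  V/F = 0.5956: g = -0.00065, g' = -0.4895 → V/F = 0.5943
Converged at V/F = 0.5943.
Compositions from xᵢ = zᵢ/(1+V/F(Kᵢ−1)), yᵢ = Kᵢxᵢ:
  isopentane: x = 0.1083, y = 0.2976
  acetone: x = 0.2912, y = 0.4214
  MEK: x = 0.1419, y = 0.1022
  n-heptane: x = 0.4585, y = 0.1788

V/F = 0.5943, x_acetone = 0.2912, y_acetone = 0.4214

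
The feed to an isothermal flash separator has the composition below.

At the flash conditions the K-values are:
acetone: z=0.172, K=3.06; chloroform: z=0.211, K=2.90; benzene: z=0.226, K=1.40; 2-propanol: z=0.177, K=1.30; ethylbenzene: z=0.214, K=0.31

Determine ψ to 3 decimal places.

ψ = 0.890

Material balance + equilibrium reduce to Σ zᵢ(Kᵢ−1)/(1+ψ(Kᵢ−1)) = 0.
Feasibility: ΣzᵢKᵢ = 1.751, Σzᵢ/Kᵢ = 1.117 — both > 1, two phases present.
Iterate (Newton) starting at ψ = 0.43:
  ψ = 0.430: g = 0.3227, g' = -0.681 → ψ = 0.904
  ψ = 0.904: g = -0.0131, g' = -0.942 → ψ = 0.890
Converged at ψ = 0.890.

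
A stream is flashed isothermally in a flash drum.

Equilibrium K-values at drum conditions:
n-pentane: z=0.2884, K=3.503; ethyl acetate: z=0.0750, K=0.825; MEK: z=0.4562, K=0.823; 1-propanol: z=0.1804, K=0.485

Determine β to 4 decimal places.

β = 0.7264

Let β = V/F and solve Σ zᵢ(Kᵢ−1)/(1+β(Kᵢ−1)) = 0.
Feasibility: ΣzᵢKᵢ = 1.5351, Σzᵢ/Kᵢ = 1.0995 — both > 1, two phases present.
Iterate (Newton) starting at β = 0.5:
  β = 0.5000: g = 0.09252, g' = -0.4632 → β = 0.6997
  β = 0.6997: g = 0.00999, g' = -0.3772 → β = 0.7262
  β = 0.7262: g = 0.00008, g' = -0.3715 → β = 0.7264
Converged at β = 0.7264.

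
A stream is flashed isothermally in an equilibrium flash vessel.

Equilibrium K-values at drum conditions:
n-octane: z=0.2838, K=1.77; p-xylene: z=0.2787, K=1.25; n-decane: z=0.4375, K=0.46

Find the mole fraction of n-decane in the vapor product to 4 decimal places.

y_n-decane = 0.2216

Rachford–Rice: g(V/F) = Σ zᵢ(Kᵢ−1)/(1+V/F(Kᵢ−1)) = 0.
Feasibility: ΣzᵢKᵢ = 1.0520, Σzᵢ/Kᵢ = 1.3344 — both > 1, two phases present.
Iterate (Newton) starting at V/F = 0.5:
  V/F = 0.5000: g = -0.10392, g' = -0.3409 → V/F = 0.1952
  V/F = 0.1952: g = -0.00767, g' = -0.3024 → V/F = 0.1698
Converged at V/F = 0.1698.
Compositions from xᵢ = zᵢ/(1+V/F(Kᵢ−1)), yᵢ = Kᵢxᵢ:
  n-octane: x = 0.2510, y = 0.4442
  p-xylene: x = 0.2674, y = 0.3342
  n-decane: x = 0.4817, y = 0.2216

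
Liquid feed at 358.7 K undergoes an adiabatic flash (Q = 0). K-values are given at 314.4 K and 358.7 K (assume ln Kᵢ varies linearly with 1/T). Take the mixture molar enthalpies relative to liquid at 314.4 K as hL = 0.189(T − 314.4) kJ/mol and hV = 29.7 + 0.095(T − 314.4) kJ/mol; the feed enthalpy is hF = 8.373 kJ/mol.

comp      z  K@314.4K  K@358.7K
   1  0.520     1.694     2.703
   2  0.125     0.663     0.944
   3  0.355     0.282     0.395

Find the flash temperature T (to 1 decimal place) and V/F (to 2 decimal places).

T = 319.6 K, V/F = 0.25

Adiabatic flash: solve Rachford–Rice at each trial T, then check hF = ψ·hV(T) + (1−ψ)·hL(T).
  T = 314.4 K: K = (1.694, 0.663, 0.282), RR gives ψ = 0.143, H_out = 4.246 kJ/mol
  T = 358.7 K: K = (2.703, 0.944, 0.395), RR gives ψ = 0.734, H_out = 27.114 kJ/mol
  T = 336.5 K: K = (2.172, 0.800, 0.337), RR gives ψ = 0.507, H_out = 18.189 kJ/mol
  T = 325.4 K: K = (1.925, 0.730, 0.309), RR gives ψ = 0.355, H_out = 12.254 kJ/mol
  T = 319.9 K: K = (1.808, 0.696, 0.296), RR gives ψ = 0.260, H_out = 8.616 kJ/mol
  T = 317.1 K: K = (1.749, 0.679, 0.289), RR gives ψ = 0.203, H_out = 6.502 kJ/mol
  T = 318.5 K: K = (1.779, 0.688, 0.292), RR gives ψ = 0.232, H_out = 7.585 kJ/mol
Linear interpolation between T = 318.5 (H_out = 7.585) and T = 319.9 (H_out = 8.616) on hF = 8.373 gives T ≈ 319.6 K, at which ψ = 0.25.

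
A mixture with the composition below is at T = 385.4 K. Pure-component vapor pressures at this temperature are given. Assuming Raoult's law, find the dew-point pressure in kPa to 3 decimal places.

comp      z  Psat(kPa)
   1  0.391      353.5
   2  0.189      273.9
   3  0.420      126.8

Pdew = 195.755 kPa

At the dew point ψ → 1, so Σzᵢ/Kᵢ = 1 with Kᵢ = Pᵢˢᵃᵗ/P ⇒ 1/P = Σzᵢ/Pᵢˢᵃᵗ.
1/P = 0.391/353.5 + 0.189/273.9 + 0.420/126.8 = 0.005108 ⇒ P = 195.755 kPa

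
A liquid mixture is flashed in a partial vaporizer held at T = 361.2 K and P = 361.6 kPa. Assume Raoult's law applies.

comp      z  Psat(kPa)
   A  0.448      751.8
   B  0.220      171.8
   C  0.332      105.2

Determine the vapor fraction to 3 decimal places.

Raoult's law: Kᵢ = Pᵢˢᵃᵗ/P = Pᵢˢᵃᵗ/361.6.
  K_A = 751.8/361.6 = 2.07909, K_B = 171.8/361.6 = 0.47511, K_C = 105.2/361.6 = 0.29093
Rachford–Rice: g(ψ) = Σ zᵢ(Kᵢ−1)/(1+ψ(Kᵢ−1)) = 0.
g(0) = ΣzᵢKᵢ − 1 = 0.133 and g(1) = 1 − Σzᵢ/Kᵢ = -0.820, so a root lies in (0, 1).
Iterate (Newton) starting at ψ = 0.5:
  ψ = 0.500: g = -0.2073, g' = -0.732 → ψ = 0.217
  ψ = 0.217: g = -0.0168, g' = -0.653 → ψ = 0.191
Converged at ψ = 0.191.

ψ = 0.191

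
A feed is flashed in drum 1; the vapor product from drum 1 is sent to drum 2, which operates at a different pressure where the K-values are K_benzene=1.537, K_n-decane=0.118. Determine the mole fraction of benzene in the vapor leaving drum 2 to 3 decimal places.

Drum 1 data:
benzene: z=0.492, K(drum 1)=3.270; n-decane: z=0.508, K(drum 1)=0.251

Drum 1:
Material balance + equilibrium reduce to Σ zᵢ(Kᵢ−1)/(1+ψ₁(Kᵢ−1)) = 0.
g(0) = ΣzᵢKᵢ − 1 = 0.736 and g(1) = 1 − Σzᵢ/Kᵢ = -1.174, so a root lies in (0, 1).
Iterate (Newton) starting at ψ₁ = 0.53:
  ψ₁ = 0.530: g = -0.1240, g' = -1.306 → ψ₁ = 0.435
  ψ₁ = 0.435: g = -0.0025, g' = -1.269 → ψ₁ = 0.433
Converged at ψ₁ = 0.433.
Drum-1 compositions:
  benzene: x = 0.248, y = 0.811
  n-decane: x = 0.752, y = 0.189
Drum-2 feed = drum-1 vapor: z₂ = (0.8113, 0.1887).
Drum 2:
Rachford–Rice: g(ψ₂) = Σ zᵢ(Kᵢ−1)/(1+ψ₂(Kᵢ−1)) = 0.
g(0) = ΣzᵢKᵢ − 1 = 0.269 and g(1) = 1 − Σzᵢ/Kᵢ = -1.127, so a root lies in (0, 1).
Newton iteration, ψ₂⁰ = 0.64:
  ψ₂ = 0.640: g = -0.0580, g' = -0.904 → ψ₂ = 0.576
  ψ₂ = 0.576: g = -0.0055, g' = -0.743 → ψ₂ = 0.568
Converged at ψ₂ = 0.568.
  benzene: x = 0.622, y = 0.955
  n-decane: x = 0.378, y = 0.045

y_benzene (drum 2) = 0.955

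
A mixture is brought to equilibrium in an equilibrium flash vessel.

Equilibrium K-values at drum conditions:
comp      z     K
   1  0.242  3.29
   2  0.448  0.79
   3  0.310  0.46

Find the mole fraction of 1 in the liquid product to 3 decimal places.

Rachford–Rice: g(β) = Σ zᵢ(Kᵢ−1)/(1+β(Kᵢ−1)) = 0.
Check two-phase: ΣzᵢKᵢ = 1.293 > 1 and Σzᵢ/Kᵢ = 1.315 > 1, so g(0) = 0.293 > 0 and g(1) = -0.315 < 0.
Newton iteration, β⁰ = 0.61:
  β = 0.610: g = -0.1263, g' = -0.448 → β = 0.328
  β = 0.328: g = 0.0120, g' = -0.570 → β = 0.349
Converged at β = 0.349.
Compositions from xᵢ = zᵢ/(1+β(Kᵢ−1)), yᵢ = Kᵢxᵢ:
  1: x = 0.134, y = 0.442
  2: x = 0.483, y = 0.382
  3: x = 0.382, y = 0.176

x_1 = 0.134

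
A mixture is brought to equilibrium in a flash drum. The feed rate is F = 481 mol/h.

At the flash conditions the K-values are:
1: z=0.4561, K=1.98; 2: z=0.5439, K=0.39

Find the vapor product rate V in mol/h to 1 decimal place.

Let ψ = V/F and solve Σ zᵢ(Kᵢ−1)/(1+ψ(Kᵢ−1)) = 0.
Feasibility: ΣzᵢKᵢ = 1.1152, Σzᵢ/Kᵢ = 1.6250 — both > 1, two phases present.
Binary case is linear: z₁(K₁−1)(1+ψ(K₂−1)) + z₂(K₂−1)(1+ψ(K₁−1)) = 0
⇒ ψ = [z₁(K₁−1)+z₂(K₂−1)] / [−(K₁−1)(K₂−1)] = 0.11520/0.59780 = 0.1927
Then V = ψ·F = 0.1927·481 = 92.7 mol/h and L = F − V = 388.3 mol/h.

V = 92.7 mol/h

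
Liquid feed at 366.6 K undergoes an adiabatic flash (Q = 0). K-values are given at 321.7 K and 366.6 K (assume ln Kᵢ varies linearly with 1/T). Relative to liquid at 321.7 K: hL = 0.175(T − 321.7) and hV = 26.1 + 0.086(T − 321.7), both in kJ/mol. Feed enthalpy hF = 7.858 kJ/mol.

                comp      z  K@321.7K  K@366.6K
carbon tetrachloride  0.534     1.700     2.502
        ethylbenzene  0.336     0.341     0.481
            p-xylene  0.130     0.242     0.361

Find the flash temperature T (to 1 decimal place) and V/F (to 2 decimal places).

Adiabatic flash: solve Rachford–Rice at each trial T, then check hF = ψ·hV(T) + (1−ψ)·hL(T).
  T = 321.7 K: K = (1.700, 0.341, 0.242), RR gives ψ = 0.112, H_out = 2.916 kJ/mol
  T = 366.6 K: K = (2.502, 0.481, 0.361), RR gives ψ = 0.651, H_out = 22.245 kJ/mol
  T = 344.1 K: K = (2.088, 0.409, 0.299), RR gives ψ = 0.429, H_out = 14.262 kJ/mol
  T = 332.9 K: K = (1.890, 0.375, 0.270), RR gives ψ = 0.292, H_out = 9.281 kJ/mol
  T = 327.3 K: K = (1.794, 0.358, 0.256), RR gives ψ = 0.209, H_out = 6.330 kJ/mol
  T = 330.1 K: K = (1.842, 0.366, 0.263), RR gives ψ = 0.252, H_out = 7.854 kJ/mol
  T = 331.5 K: K = (1.866, 0.371, 0.267), RR gives ψ = 0.272, H_out = 8.579 kJ/mol
Linear interpolation between T = 330.1 (H_out = 7.854) and T = 331.5 (H_out = 8.579) on hF = 7.858 gives T ≈ 330.1 K, at which ψ = 0.25.

T = 330.1 K, V/F = 0.25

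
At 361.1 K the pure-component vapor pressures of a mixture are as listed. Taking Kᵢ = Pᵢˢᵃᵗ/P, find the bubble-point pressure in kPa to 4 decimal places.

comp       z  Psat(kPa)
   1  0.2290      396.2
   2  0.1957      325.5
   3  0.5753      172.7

At the bubble point ψ → 0, so ΣzᵢKᵢ = 1 with Kᵢ = Pᵢˢᵃᵗ/P ⇒ P = ΣzᵢPᵢˢᵃᵗ.
P = 0.2290·396.2 + 0.1957·325.5 + 0.5753·172.7 = 253.7845 kPa

Pbub = 253.7845 kPa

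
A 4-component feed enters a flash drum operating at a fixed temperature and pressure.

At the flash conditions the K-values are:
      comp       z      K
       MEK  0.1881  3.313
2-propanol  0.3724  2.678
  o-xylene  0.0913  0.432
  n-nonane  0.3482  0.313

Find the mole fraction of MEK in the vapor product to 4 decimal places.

y_MEK = 0.2590

Material balance + equilibrium reduce to Σ zᵢ(Kᵢ−1)/(1+V/F(Kᵢ−1)) = 0.
Feasibility: ΣzᵢKᵢ = 1.7689, Σzᵢ/Kᵢ = 1.5196 — both > 1, two phases present.
Newton iteration, V/F⁰ = 0.59:
  V/F = 0.5900: g = 0.01774, g' = -0.9761 → V/F = 0.6082
  V/F = 0.6082: g = -0.00007, g' = -0.9842 → V/F = 0.6081
Converged at V/F = 0.6081.
Compositions from xᵢ = zᵢ/(1+V/F(Kᵢ−1)), yᵢ = Kᵢxᵢ:
  MEK: x = 0.0782, y = 0.2590
  2-propanol: x = 0.1843, y = 0.4936
  o-xylene: x = 0.1395, y = 0.0603
  n-nonane: x = 0.5980, y = 0.1872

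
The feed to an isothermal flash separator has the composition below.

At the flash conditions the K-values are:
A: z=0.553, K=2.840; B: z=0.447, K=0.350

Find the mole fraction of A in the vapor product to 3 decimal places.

y_A = 0.741

Binary case is linear: z₁(K₁−1)(1+ψ(K₂−1)) + z₂(K₂−1)(1+ψ(K₁−1)) = 0
⇒ ψ = [z₁(K₁−1)+z₂(K₂−1)] / [−(K₁−1)(K₂−1)] = 0.7270/1.1960 = 0.608
Compositions from xᵢ = zᵢ/(1+ψ(Kᵢ−1)), yᵢ = Kᵢxᵢ:
  A: x = 0.261, y = 0.741
  B: x = 0.739, y = 0.259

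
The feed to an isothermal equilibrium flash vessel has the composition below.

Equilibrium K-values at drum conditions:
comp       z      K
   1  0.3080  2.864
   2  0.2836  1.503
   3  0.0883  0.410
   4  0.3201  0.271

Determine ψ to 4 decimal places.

Material balance + equilibrium reduce to Σ zᵢ(Kᵢ−1)/(1+ψ(Kᵢ−1)) = 0.
g(0) = ΣzᵢKᵢ − 1 = 0.4313 and g(1) = 1 − Σzᵢ/Kᵢ = -0.6928, so a root lies in (0, 1).
Iterate (Newton) starting at ψ = 0.5:
  ψ = 0.5000: g = -0.02995, g' = -0.8156 → ψ = 0.4633
  ψ = 0.4633: g = -0.00028, g' = -0.8014 → ψ = 0.4629
Converged at ψ = 0.4629.

ψ = 0.4629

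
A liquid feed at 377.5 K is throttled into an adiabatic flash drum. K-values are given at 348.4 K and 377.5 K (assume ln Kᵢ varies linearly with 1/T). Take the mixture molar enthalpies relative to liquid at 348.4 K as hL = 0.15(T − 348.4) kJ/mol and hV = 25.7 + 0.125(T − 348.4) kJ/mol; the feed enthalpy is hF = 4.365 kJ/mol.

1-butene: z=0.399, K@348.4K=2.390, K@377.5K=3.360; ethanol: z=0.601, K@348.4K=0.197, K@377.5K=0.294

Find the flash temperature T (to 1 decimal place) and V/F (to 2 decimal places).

T = 355.0 K, V/F = 0.13

Adiabatic flash: solve Rachford–Rice at each trial T, then check hF = ψ·hV(T) + (1−ψ)·hL(T).
  T = 348.4 K: K = (2.390, 0.197), RR gives ψ = 0.065, H_out = 1.658 kJ/mol
  T = 377.5 K: K = (3.360, 0.294), RR gives ψ = 0.310, H_out = 12.119 kJ/mol
  T = 362.9 K: K = (2.852, 0.242), RR gives ψ = 0.202, H_out = 7.296 kJ/mol
  T = 355.6 K: K = (2.614, 0.219), RR gives ψ = 0.138, H_out = 4.611 kJ/mol
  T = 352.0 K: K = (2.500, 0.208), RR gives ψ = 0.103, H_out = 3.180 kJ/mol
  T = 353.8 K: K = (2.557, 0.213), RR gives ψ = 0.121, H_out = 3.906 kJ/mol
Linear interpolation between T = 353.8 (H_out = 3.906) and T = 355.6 (H_out = 4.611) on hF = 4.365 gives T ≈ 355.0 K, at which ψ = 0.13.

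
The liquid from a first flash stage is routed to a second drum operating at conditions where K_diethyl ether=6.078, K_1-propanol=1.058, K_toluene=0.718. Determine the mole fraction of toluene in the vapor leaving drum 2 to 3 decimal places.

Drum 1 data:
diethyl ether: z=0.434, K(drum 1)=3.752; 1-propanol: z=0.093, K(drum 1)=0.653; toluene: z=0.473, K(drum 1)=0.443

y_toluene (drum 2) = 0.603

Drum 1:
Newton iteration, ψ₁⁰ = 0.5:
  ψ₁ = 0.500: g = 0.0985, g' = -0.881 → ψ₁ = 0.612
  ψ₁ = 0.612: g = 0.0044, g' = -0.812 → ψ₁ = 0.617
Converged at ψ₁ = 0.617.
Drum-1 compositions:
  diethyl ether: x = 0.161, y = 0.603
  1-propanol: x = 0.118, y = 0.077
  toluene: x = 0.721, y = 0.319
Drum-2 feed = drum-1 liquid: z₂ = (0.1608, 0.1183, 0.7208).
Drum 2:
Let ψ₂ = V/F and solve Σ zᵢ(Kᵢ−1)/(1+ψ₂(Kᵢ−1)) = 0.
Feasibility: ΣzᵢKᵢ = 1.620, Σzᵢ/Kᵢ = 1.142 — both > 1, two phases present.
Newton iteration, ψ₂⁰ = 0.5:
  ψ₂ = 0.500: g = 0.0008, g' = -0.409 → ψ₂ = 0.502
Converged at ψ₂ = 0.502.
  diethyl ether: x = 0.045, y = 0.275
  1-propanol: x = 0.115, y = 0.122
  toluene: x = 0.840, y = 0.603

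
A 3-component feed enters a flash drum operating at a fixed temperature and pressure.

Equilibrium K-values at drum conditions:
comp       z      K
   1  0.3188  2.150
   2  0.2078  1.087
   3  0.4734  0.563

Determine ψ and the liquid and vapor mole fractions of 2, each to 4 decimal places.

Iterate (Newton) starting at ψ = 0.5:
  ψ = 0.5000: g = -0.01462, g' = -0.3194 → ψ = 0.4542
  ψ = 0.4542: g = 0.00010, g' = -0.3241 → ψ = 0.4546
Converged at ψ = 0.4546.
Compositions from xᵢ = zᵢ/(1+ψ(Kᵢ−1)), yᵢ = Kᵢxᵢ:
  1: x = 0.2094, y = 0.4501
  2: x = 0.1999, y = 0.2173
  3: x = 0.5907, y = 0.3326

ψ = 0.4546, x_2 = 0.1999, y_2 = 0.2173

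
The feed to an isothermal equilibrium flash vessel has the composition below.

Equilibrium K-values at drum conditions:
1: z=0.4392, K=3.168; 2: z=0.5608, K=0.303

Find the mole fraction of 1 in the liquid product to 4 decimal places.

x_1 = 0.2433

Let ψ = V/F and solve Σ zᵢ(Kᵢ−1)/(1+ψ(Kᵢ−1)) = 0.
g(0) = ΣzᵢKᵢ − 1 = 0.5613 and g(1) = 1 − Σzᵢ/Kᵢ = -0.9895, so a root lies in (0, 1).
Binary case is linear: z₁(K₁−1)(1+ψ(K₂−1)) + z₂(K₂−1)(1+ψ(K₁−1)) = 0
⇒ ψ = [z₁(K₁−1)+z₂(K₂−1)] / [−(K₁−1)(K₂−1)] = 0.56131/1.51110 = 0.3715
Compositions from xᵢ = zᵢ/(1+ψ(Kᵢ−1)), yᵢ = Kᵢxᵢ:
  1: x = 0.2433, y = 0.7707
  2: x = 0.7567, y = 0.2293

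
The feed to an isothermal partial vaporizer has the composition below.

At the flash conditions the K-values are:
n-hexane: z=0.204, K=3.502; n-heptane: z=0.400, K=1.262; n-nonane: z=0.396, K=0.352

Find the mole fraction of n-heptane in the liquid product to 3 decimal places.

Newton iteration, V/F⁰ = 0.5:
  V/F = 0.500: g = -0.0602, g' = -0.637 → V/F = 0.406
Converged at V/F = 0.406.
Compositions from xᵢ = zᵢ/(1+V/F(Kᵢ−1)), yᵢ = Kᵢxᵢ:
  n-hexane: x = 0.101, y = 0.355
  n-heptane: x = 0.362, y = 0.456
  n-nonane: x = 0.537, y = 0.189

x_n-heptane = 0.362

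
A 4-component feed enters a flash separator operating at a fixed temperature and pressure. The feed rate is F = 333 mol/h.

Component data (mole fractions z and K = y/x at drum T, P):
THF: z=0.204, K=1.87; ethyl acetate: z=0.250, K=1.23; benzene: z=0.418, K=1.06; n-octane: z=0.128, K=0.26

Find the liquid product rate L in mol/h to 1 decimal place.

Newton–Raphson from ψ = 0.5:
  ψ = 0.500: g = 0.0492, g' = -0.264 → ψ = 0.687
  ψ = 0.687: g = -0.0078, g' = -0.362 → ψ = 0.665
Converged at ψ = 0.665.
Then V = ψ·F = 0.6648·333 = 221.4 mol/h and L = F − V = 111.6 mol/h.

L = 111.6 mol/h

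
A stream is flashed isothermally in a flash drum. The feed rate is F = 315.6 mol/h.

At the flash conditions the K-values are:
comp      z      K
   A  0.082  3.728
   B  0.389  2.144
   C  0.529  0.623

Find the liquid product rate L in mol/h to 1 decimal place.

Let β = V/F and solve Σ zᵢ(Kᵢ−1)/(1+β(Kᵢ−1)) = 0.
g(0) = ΣzᵢKᵢ − 1 = 0.469 and g(1) = 1 − Σzᵢ/Kᵢ = -0.053, so a root lies in (0, 1).
Newton–Raphson from β = 0.5:
  β = 0.500: g = 0.1320, g' = -0.429 → β = 0.807
  β = 0.807: g = 0.0145, g' = -0.352 → β = 0.848
  β = 0.848: g = 0.0001, g' = -0.349 → β = 0.849
Converged at β = 0.849.
Then V = β·F = 0.8487·315.6 = 267.8 mol/h and L = F − V = 47.8 mol/h.

L = 47.8 mol/h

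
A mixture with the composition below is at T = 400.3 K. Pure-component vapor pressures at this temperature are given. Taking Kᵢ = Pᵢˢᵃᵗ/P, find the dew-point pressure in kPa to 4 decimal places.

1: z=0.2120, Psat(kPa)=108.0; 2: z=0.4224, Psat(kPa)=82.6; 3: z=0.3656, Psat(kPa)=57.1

Pdew = 74.1864 kPa

At the dew point ψ → 1, so Σzᵢ/Kᵢ = 1 with Kᵢ = Pᵢˢᵃᵗ/P ⇒ 1/P = Σzᵢ/Pᵢˢᵃᵗ.
1/P = 0.2120/108.0 + 0.4224/82.6 + 0.3656/57.1 = 0.0134796 ⇒ P = 74.1864 kPa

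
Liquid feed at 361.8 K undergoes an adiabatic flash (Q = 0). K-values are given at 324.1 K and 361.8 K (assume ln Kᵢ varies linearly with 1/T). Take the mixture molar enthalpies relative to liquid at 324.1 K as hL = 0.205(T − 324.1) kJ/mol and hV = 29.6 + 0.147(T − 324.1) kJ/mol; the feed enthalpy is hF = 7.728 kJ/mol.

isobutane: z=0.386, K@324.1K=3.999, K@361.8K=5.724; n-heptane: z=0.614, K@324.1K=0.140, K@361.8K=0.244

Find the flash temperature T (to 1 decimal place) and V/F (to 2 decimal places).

Adiabatic flash: solve Rachford–Rice at each trial T, then check hF = ψ·hV(T) + (1−ψ)·hL(T).
  T = 324.1 K: K = (3.999, 0.140), RR gives ψ = 0.244, H_out = 7.225 kJ/mol
  T = 361.8 K: K = (5.724, 0.244), RR gives ψ = 0.381, H_out = 18.162 kJ/mol
  T = 343.0 K: K = (4.834, 0.188), RR gives ψ = 0.315, H_out = 12.856 kJ/mol
  T = 333.6 K: K = (4.411, 0.163), RR gives ψ = 0.281, H_out = 10.114 kJ/mol
  T = 328.9 K: K = (4.205, 0.151), RR gives ψ = 0.263, H_out = 8.703 kJ/mol
  T = 326.5 K: K = (4.101, 0.146), RR gives ψ = 0.254, H_out = 7.969 kJ/mol
Linear interpolation between T = 324.1 (H_out = 7.225) and T = 326.5 (H_out = 7.969) on hF = 7.728 gives T ≈ 325.7 K, at which ψ = 0.25.

T = 325.7 K, V/F = 0.25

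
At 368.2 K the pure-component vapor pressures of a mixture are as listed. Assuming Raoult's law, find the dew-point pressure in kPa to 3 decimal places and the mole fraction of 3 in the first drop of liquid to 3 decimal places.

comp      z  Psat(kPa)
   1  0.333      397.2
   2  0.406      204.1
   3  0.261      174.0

At the dew point ψ → 1, so Σzᵢ/Kᵢ = 1 with Kᵢ = Pᵢˢᵃᵗ/P ⇒ 1/P = Σzᵢ/Pᵢˢᵃᵗ.
1/P = 0.333/397.2 + 0.406/204.1 + 0.261/174.0 = 0.004328 ⇒ P = 231.076 kPa
xᵢ = zᵢP/Pᵢˢᵃᵗ ⇒ x_3 = 0.261·231.076/174.0 = 0.347

Pdew = 231.076 kPa, x_3 = 0.347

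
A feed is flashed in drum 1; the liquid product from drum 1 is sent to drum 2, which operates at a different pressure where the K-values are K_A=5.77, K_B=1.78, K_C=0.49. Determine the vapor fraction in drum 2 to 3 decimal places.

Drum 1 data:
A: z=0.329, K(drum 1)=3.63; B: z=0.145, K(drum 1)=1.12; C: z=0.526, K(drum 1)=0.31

Drum 1:
Material balance + equilibrium reduce to Σ zᵢ(Kᵢ−1)/(1+ψ₁(Kᵢ−1)) = 0.
Check two-phase: ΣzᵢKᵢ = 1.520 > 1 and Σzᵢ/Kᵢ = 1.917 > 1, so g(0) = 0.520 > 0 and g(1) = -0.917 < 0.
Newton iteration, ψ₁⁰ = 0.5:
  ψ₁ = 0.500: g = -0.1639, g' = -1.010 → ψ₁ = 0.338
  ψ₁ = 0.338: g = 0.0018, g' = -1.066 → ψ₁ = 0.339
Converged at ψ₁ = 0.339.
Drum-1 compositions:
  A: x = 0.174, y = 0.631
  B: x = 0.139, y = 0.156
  C: x = 0.687, y = 0.213
Drum-2 feed = drum-1 liquid: z₂ = (0.1738, 0.1393, 0.6868).
Drum 2:
Newton iteration, ψ₂⁰ = 0.52:
  ψ₂ = 0.520: g = -0.1611, g' = -0.700 → ψ₂ = 0.290
  ψ₂ = 0.290: g = 0.0256, g' = -0.999 → ψ₂ = 0.315
  ψ₂ = 0.315: g = 0.0008, g' = -0.939 → ψ₂ = 0.316
Converged at ψ₂ = 0.316.
  A: x = 0.069, y = 0.400
  B: x = 0.112, y = 0.199
  C: x = 0.819, y = 0.401

V/F (drum 2) = 0.316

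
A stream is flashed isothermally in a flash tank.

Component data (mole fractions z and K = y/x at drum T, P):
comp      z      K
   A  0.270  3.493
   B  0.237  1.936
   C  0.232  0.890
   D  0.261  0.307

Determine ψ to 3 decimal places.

ψ = 0.700

Material balance + equilibrium reduce to Σ zᵢ(Kᵢ−1)/(1+ψ(Kᵢ−1)) = 0.
g(0) = ΣzᵢKᵢ − 1 = 0.689 and g(1) = 1 − Σzᵢ/Kᵢ = -0.311, so a root lies in (0, 1).
Newton iteration, ψ⁰ = 0.32:
  ψ = 0.320: g = 0.2863, g' = -0.852 → ψ = 0.656
  ψ = 0.656: g = 0.0338, g' = -0.746 → ψ = 0.701
  ψ = 0.701: g = -0.0006, g' = -0.775 → ψ = 0.700
Converged at ψ = 0.700.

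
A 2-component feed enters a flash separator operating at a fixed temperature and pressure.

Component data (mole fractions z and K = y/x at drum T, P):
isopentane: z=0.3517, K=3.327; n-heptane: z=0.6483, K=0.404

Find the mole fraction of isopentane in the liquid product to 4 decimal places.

x_isopentane = 0.2039

Material balance + equilibrium reduce to Σ zᵢ(Kᵢ−1)/(1+V/F(Kᵢ−1)) = 0.
Check two-phase: ΣzᵢKᵢ = 1.4320 > 1 and Σzᵢ/Kᵢ = 1.7104 > 1, so g(0) = 0.4320 > 0 and g(1) = -0.7104 < 0.
Iterate (Newton) starting at V/F = 0.5:
  V/F = 0.5000: g = -0.17213, g' = -0.8742 → V/F = 0.3031
  V/F = 0.3031: g = 0.00835, g' = -0.9979 → V/F = 0.3115
Converged at V/F = 0.3115.
Compositions from xᵢ = zᵢ/(1+V/F(Kᵢ−1)), yᵢ = Kᵢxᵢ:
  isopentane: x = 0.2039, y = 0.6784
  n-heptane: x = 0.7961, y = 0.3216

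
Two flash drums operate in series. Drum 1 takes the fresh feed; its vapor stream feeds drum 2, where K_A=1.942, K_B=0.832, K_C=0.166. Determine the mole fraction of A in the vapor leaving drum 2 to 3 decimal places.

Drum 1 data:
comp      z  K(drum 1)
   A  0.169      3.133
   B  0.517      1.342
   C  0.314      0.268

Drum 1:
Iterate (Newton) starting at ψ₁ = 0.5:
  ψ₁ = 0.500: g = -0.0371, g' = -0.643 → ψ₁ = 0.442
  ψ₁ = 0.442: g = -0.0008, g' = -0.617 → ψ₁ = 0.441
Converged at ψ₁ = 0.441.
Drum-1 compositions:
  A: x = 0.087, y = 0.273
  B: x = 0.449, y = 0.603
  C: x = 0.464, y = 0.124
Drum-2 feed = drum-1 vapor: z₂ = (0.2728, 0.6029, 0.1243).
Drum 2:
Material balance + equilibrium reduce to Σ zᵢ(Kᵢ−1)/(1+ψ₂(Kᵢ−1)) = 0.
Feasibility: ΣzᵢKᵢ = 1.052, Σzᵢ/Kᵢ = 1.614 — both > 1, two phases present.
Newton–Raphson from ψ₂ = 0.6:
  ψ₂ = 0.600: g = -0.1559, g' = -0.466 → ψ₂ = 0.266
  ψ₂ = 0.266: g = -0.0336, g' = -0.316 → ψ₂ = 0.159
Converged at ψ₂ = 0.159.
  A: x = 0.237, y = 0.461
  B: x = 0.619, y = 0.515
  C: x = 0.143, y = 0.024

y_A (drum 2) = 0.461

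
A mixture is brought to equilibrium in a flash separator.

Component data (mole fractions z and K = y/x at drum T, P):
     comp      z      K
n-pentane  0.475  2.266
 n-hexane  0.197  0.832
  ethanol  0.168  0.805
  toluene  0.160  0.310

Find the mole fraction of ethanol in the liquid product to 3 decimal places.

Newton iteration, β⁰ = 0.5:
  β = 0.500: g = 0.1273, g' = -0.478 → β = 0.767
  β = 0.767: g = -0.0057, g' = -0.555 → β = 0.756
Converged at β = 0.756.
Compositions from xᵢ = zᵢ/(1+β(Kᵢ−1)), yᵢ = Kᵢxᵢ:
  n-pentane: x = 0.243, y = 0.550
  n-hexane: x = 0.226, y = 0.188
  ethanol: x = 0.197, y = 0.159
  toluene: x = 0.335, y = 0.104

x_ethanol = 0.197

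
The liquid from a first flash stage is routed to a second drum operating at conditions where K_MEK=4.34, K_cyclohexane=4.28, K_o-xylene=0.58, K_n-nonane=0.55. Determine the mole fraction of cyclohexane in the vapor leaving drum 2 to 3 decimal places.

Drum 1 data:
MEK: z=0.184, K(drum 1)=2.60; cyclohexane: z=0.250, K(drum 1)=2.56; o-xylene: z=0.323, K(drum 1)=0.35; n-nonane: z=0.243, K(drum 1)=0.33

y_cyclohexane (drum 2) = 0.288

Drum 1:
Rachford–Rice: g(ψ₁) = Σ zᵢ(Kᵢ−1)/(1+ψ₁(Kᵢ−1)) = 0.
g(0) = ΣzᵢKᵢ − 1 = 0.312 and g(1) = 1 − Σzᵢ/Kᵢ = -0.828, so a root lies in (0, 1).
Newton iteration, ψ₁⁰ = 0.5:
  ψ₁ = 0.500: g = -0.1732, g' = -0.884 → ψ₁ = 0.304
  ψ₁ = 0.304: g = -0.0035, g' = -0.877 → ψ₁ = 0.300
Converged at ψ₁ = 0.300.
Drum-1 compositions:
  MEK: x = 0.124, y = 0.323
  cyclohexane: x = 0.170, y = 0.436
  o-xylene: x = 0.401, y = 0.140
  n-nonane: x = 0.304, y = 0.100
Drum-2 feed = drum-1 liquid: z₂ = (0.1243, 0.1703, 0.4012, 0.3041).
Drum 2:
Material balance + equilibrium reduce to Σ zᵢ(Kᵢ−1)/(1+ψ₂(Kᵢ−1)) = 0.
Check two-phase: ΣzᵢKᵢ = 1.668 > 1 and Σzᵢ/Kᵢ = 1.313 > 1, so g(0) = 0.668 > 0 and g(1) = -0.313 < 0.
Newton iteration, ψ₂⁰ = 0.48:
  ψ₂ = 0.480: g = -0.0092, g' = -0.692 → ψ₂ = 0.467
Converged at ψ₂ = 0.467.
  MEK: x = 0.049, y = 0.211
  cyclohexane: x = 0.067, y = 0.288
  o-xylene: x = 0.499, y = 0.289
  n-nonane: x = 0.385, y = 0.212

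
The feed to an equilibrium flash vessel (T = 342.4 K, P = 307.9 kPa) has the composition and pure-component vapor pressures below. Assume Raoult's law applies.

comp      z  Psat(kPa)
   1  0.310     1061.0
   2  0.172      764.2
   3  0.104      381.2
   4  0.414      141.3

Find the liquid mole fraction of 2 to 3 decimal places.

Raoult's law: Kᵢ = Pᵢˢᵃᵗ/P = Pᵢˢᵃᵗ/307.9.
  K_1 = 1061.0/307.9 = 3.44592, K_2 = 764.2/307.9 = 2.48197, K_3 = 381.2/307.9 = 1.23806, K_4 = 141.3/307.9 = 0.45892
Newton iteration, ψ⁰ = 0.5:
  ψ = 0.500: g = 0.2025, g' = -0.732 → ψ = 0.777
  ψ = 0.777: g = 0.0146, g' = -0.667 → ψ = 0.798
Converged at ψ = 0.798.
Compositions from xᵢ = zᵢ/(1+ψ(Kᵢ−1)), yᵢ = Kᵢxᵢ:
  1: x = 0.105, y = 0.362
  2: x = 0.079, y = 0.196
  3: x = 0.087, y = 0.108
  4: x = 0.729, y = 0.334

x_2 = 0.079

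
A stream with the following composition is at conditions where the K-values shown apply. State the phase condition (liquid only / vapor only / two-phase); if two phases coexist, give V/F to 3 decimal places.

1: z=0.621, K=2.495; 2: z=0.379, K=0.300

ΣzᵢKᵢ = 1.663; Σzᵢ/Kᵢ = 1.512.
Both exceed 1, so a two-phase solution exists.
Let ψ = V/F and solve Σ zᵢ(Kᵢ−1)/(1+ψ(Kᵢ−1)) = 0.
Newton iteration, ψ⁰ = 0.5:
  ψ = 0.500: g = 0.1231, g' = -0.894 → ψ = 0.638
  ψ = 0.638: g = -0.0039, g' = -0.970 → ψ = 0.634
Converged at ψ = 0.634.

two-phase, V/F = 0.634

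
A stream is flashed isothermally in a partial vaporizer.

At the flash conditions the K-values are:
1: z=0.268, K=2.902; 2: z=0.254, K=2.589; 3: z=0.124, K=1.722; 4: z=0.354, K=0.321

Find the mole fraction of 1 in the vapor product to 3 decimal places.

Material balance + equilibrium reduce to Σ zᵢ(Kᵢ−1)/(1+V/F(Kᵢ−1)) = 0.
Feasibility: ΣzᵢKᵢ = 1.763, Σzᵢ/Kᵢ = 1.365 — both > 1, two phases present.
Newton–Raphson from V/F = 0.5:
  V/F = 0.500: g = 0.1880, g' = -0.863 → V/F = 0.718
  V/F = 0.718: g = -0.0060, g' = -0.963 → V/F = 0.712
Converged at V/F = 0.712.
Compositions from xᵢ = zᵢ/(1+V/F(Kᵢ−1)), yᵢ = Kᵢxᵢ:
  1: x = 0.114, y = 0.330
  2: x = 0.119, y = 0.309
  3: x = 0.082, y = 0.141
  4: x = 0.685, y = 0.220

y_1 = 0.330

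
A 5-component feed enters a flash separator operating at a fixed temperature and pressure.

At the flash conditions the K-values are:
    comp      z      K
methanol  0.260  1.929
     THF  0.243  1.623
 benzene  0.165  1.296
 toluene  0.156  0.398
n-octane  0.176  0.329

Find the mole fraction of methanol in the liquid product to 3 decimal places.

x_methanol = 0.175

Material balance + equilibrium reduce to Σ zᵢ(Kᵢ−1)/(1+V/F(Kᵢ−1)) = 0.
Check two-phase: ΣzᵢKᵢ = 1.230 > 1 and Σzᵢ/Kᵢ = 1.339 > 1, so g(0) = 0.230 > 0 and g(1) = -0.339 < 0.
Iterate (Newton) starting at V/F = 0.5:
  V/F = 0.500: g = 0.0108, g' = -0.466 → V/F = 0.523
Converged at V/F = 0.523.
Compositions from xᵢ = zᵢ/(1+V/F(Kᵢ−1)), yᵢ = Kᵢxᵢ:
  methanol: x = 0.175, y = 0.338
  THF: x = 0.183, y = 0.297
  benzene: x = 0.143, y = 0.185
  toluene: x = 0.228, y = 0.091
  n-octane: x = 0.271, y = 0.089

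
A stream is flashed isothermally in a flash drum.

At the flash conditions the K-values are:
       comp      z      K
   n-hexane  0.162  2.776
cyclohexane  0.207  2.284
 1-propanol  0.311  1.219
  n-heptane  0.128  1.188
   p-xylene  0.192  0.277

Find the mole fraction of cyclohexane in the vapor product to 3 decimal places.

Newton iteration, ψ⁰ = 0.5:
  ψ = 0.500: g = 0.1802, g' = -0.532 → ψ = 0.839
  ψ = 0.839: g = -0.0309, g' = -0.824 → ψ = 0.801
  ψ = 0.801: g = -0.0014, g' = -0.751 → ψ = 0.799
Converged at ψ = 0.799.
Compositions from xᵢ = zᵢ/(1+ψ(Kᵢ−1)), yᵢ = Kᵢxᵢ:
  n-hexane: x = 0.067, y = 0.186
  cyclohexane: x = 0.102, y = 0.233
  1-propanol: x = 0.265, y = 0.323
  n-heptane: x = 0.111, y = 0.132
  p-xylene: x = 0.455, y = 0.126

y_cyclohexane = 0.233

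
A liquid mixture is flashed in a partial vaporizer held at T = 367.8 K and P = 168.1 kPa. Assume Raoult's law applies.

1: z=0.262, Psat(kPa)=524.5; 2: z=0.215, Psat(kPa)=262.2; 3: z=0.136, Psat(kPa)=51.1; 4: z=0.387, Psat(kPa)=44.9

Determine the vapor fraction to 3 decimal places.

ψ = 0.257

Raoult's law: Kᵢ = Pᵢˢᵃᵗ/P = Pᵢˢᵃᵗ/168.1.
  K_1 = 524.5/168.1 = 3.12017, K_2 = 262.2/168.1 = 1.55979, K_3 = 51.1/168.1 = 0.30399, K_4 = 44.9/168.1 = 0.26710
Material balance + equilibrium reduce to Σ zᵢ(Kᵢ−1)/(1+ψ(Kᵢ−1)) = 0.
g(0) = ΣzᵢKᵢ − 1 = 0.298 and g(1) = 1 − Σzᵢ/Kᵢ = -1.118, so a root lies in (0, 1).
Newton–Raphson from ψ = 0.5:
  ψ = 0.500: g = -0.2292, g' = -0.992 → ψ = 0.269
  ψ = 0.269: g = -0.0113, g' = -0.951 → ψ = 0.257
Converged at ψ = 0.257.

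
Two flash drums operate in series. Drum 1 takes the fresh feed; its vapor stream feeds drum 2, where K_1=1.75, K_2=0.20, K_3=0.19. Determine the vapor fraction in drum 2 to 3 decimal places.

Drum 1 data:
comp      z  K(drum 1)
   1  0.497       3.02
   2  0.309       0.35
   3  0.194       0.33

Drum 1:
Rachford–Rice: g(ψ₁) = Σ zᵢ(Kᵢ−1)/(1+ψ₁(Kᵢ−1)) = 0.
Feasibility: ΣzᵢKᵢ = 1.673, Σzᵢ/Kᵢ = 1.635 — both > 1, two phases present.
Iterate (Newton) starting at ψ₁ = 0.5:
  ψ₁ = 0.500: g = 0.0065, g' = -0.985 → ψ₁ = 0.507
Converged at ψ₁ = 0.507.
Drum-1 compositions:
  1: x = 0.246, y = 0.742
  2: x = 0.461, y = 0.161
  3: x = 0.294, y = 0.097
Drum-2 feed = drum-1 vapor: z₂ = (0.7418, 0.1612, 0.0969).
Drum 2:
Rachford–Rice: g(ψ₂) = Σ zᵢ(Kᵢ−1)/(1+ψ₂(Kᵢ−1)) = 0.
Feasibility: ΣzᵢKᵢ = 1.349, Σzᵢ/Kᵢ = 1.740 — both > 1, two phases present.
Newton–Raphson from ψ₂ = 0.35:
  ψ₂ = 0.350: g = 0.1520, g' = -0.585 → ψ₂ = 0.610
  ψ₂ = 0.610: g = -0.0253, g' = -0.838 → ψ₂ = 0.580
  ψ₂ = 0.580: g = -0.0008, g' = -0.788 → ψ₂ = 0.579
Converged at ψ₂ = 0.579.
  1: x = 0.517, y = 0.905
  2: x = 0.300, y = 0.060
  3: x = 0.182, y = 0.035

V/F (drum 2) = 0.579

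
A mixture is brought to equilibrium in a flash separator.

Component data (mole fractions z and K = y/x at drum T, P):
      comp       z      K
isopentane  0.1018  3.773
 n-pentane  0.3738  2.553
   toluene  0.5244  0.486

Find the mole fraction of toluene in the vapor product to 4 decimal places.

y_toluene = 0.3758

Newton–Raphson from V/F = 0.61:
  V/F = 0.6100: g = 0.01033, g' = -0.6398 → V/F = 0.6262
Converged at V/F = 0.6262.
Compositions from xᵢ = zᵢ/(1+V/F(Kᵢ−1)), yᵢ = Kᵢxᵢ:
  isopentane: x = 0.0372, y = 0.1404
  n-pentane: x = 0.1895, y = 0.4838
  toluene: x = 0.7733, y = 0.3758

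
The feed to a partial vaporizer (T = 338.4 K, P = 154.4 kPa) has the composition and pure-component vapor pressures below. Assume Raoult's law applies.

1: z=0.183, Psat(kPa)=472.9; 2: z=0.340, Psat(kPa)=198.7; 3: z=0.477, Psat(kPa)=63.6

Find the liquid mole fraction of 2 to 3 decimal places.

Raoult's law: Kᵢ = Pᵢˢᵃᵗ/P = Pᵢˢᵃᵗ/154.4.
  K_1 = 472.9/154.4 = 3.06282, K_2 = 198.7/154.4 = 1.28692, K_3 = 63.6/154.4 = 0.41192
Rachford–Rice: g(ψ) = Σ zᵢ(Kᵢ−1)/(1+ψ(Kᵢ−1)) = 0.
Check two-phase: ΣzᵢKᵢ = 1.195 > 1 and Σzᵢ/Kᵢ = 1.482 > 1, so g(0) = 0.195 > 0 and g(1) = -0.482 < 0.
Newton iteration, ψ⁰ = 0.33:
  ψ = 0.330: g = -0.0343, g' = -0.553 → ψ = 0.268
  ψ = 0.268: g = 0.0008, g' = -0.580 → ψ = 0.269
Converged at ψ = 0.269.
Compositions from xᵢ = zᵢ/(1+ψ(Kᵢ−1)), yᵢ = Kᵢxᵢ:
  1: x = 0.118, y = 0.360
  2: x = 0.316, y = 0.406
  3: x = 0.567, y = 0.233

x_2 = 0.316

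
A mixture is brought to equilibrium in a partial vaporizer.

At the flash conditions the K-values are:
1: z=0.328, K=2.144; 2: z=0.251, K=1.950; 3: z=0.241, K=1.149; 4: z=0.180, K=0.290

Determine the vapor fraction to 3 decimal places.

Iterate (Newton) starting at ψ = 0.5:
  ψ = 0.500: g = 0.2356, g' = -0.501 → ψ = 0.971
  ψ = 0.971: g = -0.0780, g' = -1.101 → ψ = 0.900
  ψ = 0.900: g = -0.0088, g' = -0.870 → ψ = 0.890
Converged at ψ = 0.890.

ψ = 0.890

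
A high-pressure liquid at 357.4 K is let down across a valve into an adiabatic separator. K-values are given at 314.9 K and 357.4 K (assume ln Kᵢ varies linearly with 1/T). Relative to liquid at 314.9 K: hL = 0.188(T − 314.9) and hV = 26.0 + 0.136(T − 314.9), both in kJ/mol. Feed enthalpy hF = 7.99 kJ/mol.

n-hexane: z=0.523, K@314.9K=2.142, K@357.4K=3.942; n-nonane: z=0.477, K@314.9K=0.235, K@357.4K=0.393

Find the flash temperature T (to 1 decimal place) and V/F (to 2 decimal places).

T = 316.8 K, V/F = 0.29

Adiabatic flash: solve Rachford–Rice at each trial T, then check hF = ψ·hV(T) + (1−ψ)·hL(T).
  T = 314.9 K: K = (2.142, 0.235), RR gives ψ = 0.266, H_out = 6.915 kJ/mol
  T = 357.4 K: K = (3.942, 0.393), RR gives ψ = 0.699, H_out = 24.631 kJ/mol
  T = 336.1 K: K = (2.960, 0.309), RR gives ψ = 0.513, H_out = 16.763 kJ/mol
  T = 325.5 K: K = (2.531, 0.271), RR gives ψ = 0.405, H_out = 12.312 kJ/mol
  T = 320.2 K: K = (2.332, 0.252), RR gives ψ = 0.341, H_out = 9.780 kJ/mol
  T = 317.5 K: K = (2.234, 0.243), RR gives ψ = 0.305, H_out = 8.371 kJ/mol
  T = 316.2 K: K = (2.188, 0.239), RR gives ψ = 0.286, H_out = 7.656 kJ/mol
Linear interpolation between T = 316.2 (H_out = 7.656) and T = 317.5 (H_out = 8.371) on hF = 7.99 gives T ≈ 316.8 K, at which ψ = 0.29.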